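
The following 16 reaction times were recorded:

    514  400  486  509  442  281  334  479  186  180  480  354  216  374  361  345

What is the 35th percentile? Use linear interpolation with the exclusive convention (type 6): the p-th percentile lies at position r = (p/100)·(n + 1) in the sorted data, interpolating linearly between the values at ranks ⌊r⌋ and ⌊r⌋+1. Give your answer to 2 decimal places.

Sorted: 180, 186, 216, 281, 334, 345, 354, 361, 374, 400, 442, 479, 480, 486, 509, 514.
n = 16.
r = (35/100)·(16 + 1) = 5.95.
Rank 5 is 334 and rank 6 is 345.
Interpolate: 334 + 0.95·(345 − 334) = 334 + 0.95·11 = 344.45.

344.45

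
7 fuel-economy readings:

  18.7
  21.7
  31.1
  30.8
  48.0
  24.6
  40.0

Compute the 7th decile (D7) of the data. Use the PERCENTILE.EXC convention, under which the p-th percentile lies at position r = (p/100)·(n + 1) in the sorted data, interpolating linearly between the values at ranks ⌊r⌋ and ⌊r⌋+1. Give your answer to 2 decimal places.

36.44

Sorted: 18.7, 21.7, 24.6, 30.8, 31.1, 40.0, 48.0.
n = 7.
r = (70/100)·(7 + 1) = 5.6.
Rank 5 is 31.1 and rank 6 is 40.0.
Interpolate: 31.1 + 0.6·(40.0 − 31.1) = 31.1 + 0.6·8.9 = 36.44.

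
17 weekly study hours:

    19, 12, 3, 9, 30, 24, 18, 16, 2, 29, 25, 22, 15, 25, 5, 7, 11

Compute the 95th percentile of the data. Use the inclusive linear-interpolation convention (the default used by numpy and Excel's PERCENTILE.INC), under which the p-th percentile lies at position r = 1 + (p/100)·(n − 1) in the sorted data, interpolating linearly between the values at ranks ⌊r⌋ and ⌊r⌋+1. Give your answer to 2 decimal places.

29.20

Sorted: 2, 3, 5, 7, 9, 11, 12, 15, 16, 18, 19, 22, 24, 25, 25, 29, 30.
n = 17.
r = 1 + (95/100)·(17 − 1) = 1 + 15.2 = 16.2.
Rank 16 is 29 and rank 17 is 30.
Interpolate: 29 + 0.2·(30 − 29) = 29 + 0.2·1 = 29.2.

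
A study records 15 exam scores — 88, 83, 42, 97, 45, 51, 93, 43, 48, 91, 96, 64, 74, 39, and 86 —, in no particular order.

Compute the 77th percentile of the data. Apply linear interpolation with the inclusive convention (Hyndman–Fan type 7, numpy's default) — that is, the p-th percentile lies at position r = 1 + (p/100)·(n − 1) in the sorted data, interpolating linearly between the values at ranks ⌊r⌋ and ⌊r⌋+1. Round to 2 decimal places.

Sorted: 39, 42, 43, 45, 48, 51, 64, 74, 83, 86, 88, 91, 93, 96, 97.
n = 15.
r = 1 + (77/100)·(15 − 1) = 1 + 10.78 = 11.78.
Rank 11 is 88 and rank 12 is 91.
Interpolate: 88 + 0.78·(91 − 88) = 88 + 0.78·3 = 90.34.

90.34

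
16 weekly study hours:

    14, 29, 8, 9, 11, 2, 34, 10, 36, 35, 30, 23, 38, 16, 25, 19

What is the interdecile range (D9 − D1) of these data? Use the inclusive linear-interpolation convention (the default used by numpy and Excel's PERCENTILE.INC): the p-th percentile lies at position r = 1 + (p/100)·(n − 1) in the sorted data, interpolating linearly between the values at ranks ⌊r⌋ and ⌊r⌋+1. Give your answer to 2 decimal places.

Sorted: 2, 8, 9, 10, 11, 14, 16, 19, 23, 25, 29, 30, 34, 35, 36, 38.
n = 16.
P10: r = 2.5; ranks 2–3 are 8, 9; interpolating gives 8.5.
P90: r = 14.5; ranks 14–15 are 35, 36; interpolating gives 35.5.
Difference: 35.5 − 8.5 = 27.

27.00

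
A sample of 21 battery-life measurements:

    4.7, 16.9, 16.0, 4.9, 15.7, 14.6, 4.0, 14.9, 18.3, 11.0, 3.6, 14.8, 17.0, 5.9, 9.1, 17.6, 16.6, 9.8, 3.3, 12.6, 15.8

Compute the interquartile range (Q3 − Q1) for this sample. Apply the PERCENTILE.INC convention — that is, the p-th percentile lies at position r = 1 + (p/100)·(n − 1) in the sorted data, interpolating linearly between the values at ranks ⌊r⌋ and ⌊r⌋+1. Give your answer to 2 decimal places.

10.10

Sorted: 3.3, 3.6, 4.0, 4.7, 4.9, 5.9, 9.1, 9.8, 11.0, 12.6, 14.6, 14.8, 14.9, 15.7, 15.8, 16.0, 16.6, 16.9, 17.0, 17.6, 18.3.
n = 21.
P25: r = 6 (integer) → 5.9.
P75: r = 16 (integer) → 16.
Difference: 16 − 5.9 = 10.1.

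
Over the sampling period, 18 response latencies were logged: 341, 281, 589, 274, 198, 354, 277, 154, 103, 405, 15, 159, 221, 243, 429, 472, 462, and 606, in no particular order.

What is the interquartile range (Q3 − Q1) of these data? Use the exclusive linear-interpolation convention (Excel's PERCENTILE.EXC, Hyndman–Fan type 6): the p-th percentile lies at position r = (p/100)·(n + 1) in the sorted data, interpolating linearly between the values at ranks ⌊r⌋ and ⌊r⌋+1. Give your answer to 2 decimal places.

249.00

Sorted: 15, 103, 154, 159, 198, 221, 243, 274, 277, 281, 341, 354, 405, 429, 462, 472, 589, 606.
n = 18.
P25: r = 4.75; ranks 4–5 are 159, 198; interpolating gives 188.25.
P75: r = 14.25; ranks 14–15 are 429, 462; interpolating gives 437.25.
Difference: 437.25 − 188.25 = 249.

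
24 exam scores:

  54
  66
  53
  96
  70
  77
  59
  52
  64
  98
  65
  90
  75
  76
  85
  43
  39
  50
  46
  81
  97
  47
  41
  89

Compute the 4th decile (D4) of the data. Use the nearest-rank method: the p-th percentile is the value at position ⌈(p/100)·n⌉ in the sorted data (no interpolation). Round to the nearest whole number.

Sorted: 39, 41, 43, 46, 47, 50, 52, 53, 54, 59, 64, 65, 66, 70, 75, 76, 77, 81, 85, 89, 90, 96, 97, 98.
n = 24.
Position = ⌈40/100 · 24⌉ = ⌈9.6⌉ = 10.
The value at rank 10 is 59.

59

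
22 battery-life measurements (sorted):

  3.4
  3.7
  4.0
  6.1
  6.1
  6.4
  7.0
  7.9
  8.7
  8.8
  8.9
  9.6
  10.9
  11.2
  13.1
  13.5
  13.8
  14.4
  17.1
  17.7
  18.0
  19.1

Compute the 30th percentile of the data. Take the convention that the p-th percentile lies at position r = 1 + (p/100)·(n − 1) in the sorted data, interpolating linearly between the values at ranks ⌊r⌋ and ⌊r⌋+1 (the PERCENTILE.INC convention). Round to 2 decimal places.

7.27

n = 22.
r = 1 + (30/100)·(22 − 1) = 1 + 6.3 = 7.3.
Rank 7 is 7.0 and rank 8 is 7.9.
Interpolate: 7.0 + 0.3·(7.9 − 7.0) = 7.0 + 0.3·0.9 = 7.27.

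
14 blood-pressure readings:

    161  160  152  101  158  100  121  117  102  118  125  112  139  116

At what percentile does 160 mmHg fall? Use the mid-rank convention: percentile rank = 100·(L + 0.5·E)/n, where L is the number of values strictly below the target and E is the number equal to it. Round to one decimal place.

Sorted: 100, 101, 102, 112, 116, 117, 118, 121, 125, 139, 152, 158, 160, 161.
Count below 160: L = 12; count equal: E = 1; n = 14.
Percentile rank = 100·(12 + 0.5·1)/14 = 100·12.5/14 = 89.29.

89.3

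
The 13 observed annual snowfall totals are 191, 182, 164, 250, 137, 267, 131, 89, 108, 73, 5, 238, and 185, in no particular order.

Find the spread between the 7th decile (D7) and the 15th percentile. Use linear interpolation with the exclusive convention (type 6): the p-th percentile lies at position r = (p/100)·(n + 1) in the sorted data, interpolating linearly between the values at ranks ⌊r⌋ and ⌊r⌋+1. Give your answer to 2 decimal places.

Sorted: 5, 73, 89, 108, 131, 137, 164, 182, 185, 191, 238, 250, 267.
n = 13.
P15: r = 2.1; ranks 2–3 are 73, 89; interpolating gives 74.6.
P70: r = 9.8; ranks 9–10 are 185, 191; interpolating gives 189.8.
Difference: 189.8 − 74.6 = 115.2.

115.20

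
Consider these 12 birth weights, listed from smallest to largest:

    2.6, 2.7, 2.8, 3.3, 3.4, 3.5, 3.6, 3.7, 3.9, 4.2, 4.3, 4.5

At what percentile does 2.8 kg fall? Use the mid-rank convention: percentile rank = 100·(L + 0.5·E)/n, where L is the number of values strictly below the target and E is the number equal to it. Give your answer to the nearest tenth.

Count below 2.8: L = 2; count equal: E = 1; n = 12.
Percentile rank = 100·(2 + 0.5·1)/12 = 100·2.5/12 = 20.83.

20.8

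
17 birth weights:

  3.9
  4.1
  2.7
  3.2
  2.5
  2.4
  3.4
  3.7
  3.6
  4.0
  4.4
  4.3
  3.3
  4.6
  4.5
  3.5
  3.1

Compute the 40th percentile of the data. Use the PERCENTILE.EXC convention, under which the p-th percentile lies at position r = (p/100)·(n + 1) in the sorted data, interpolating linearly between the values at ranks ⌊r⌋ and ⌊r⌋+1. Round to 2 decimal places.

Sorted: 2.4, 2.5, 2.7, 3.1, 3.2, 3.3, 3.4, 3.5, 3.6, 3.7, 3.9, 4.0, 4.1, 4.3, 4.4, 4.5, 4.6.
n = 17.
r = (40/100)·(17 + 1) = 7.2.
Rank 7 is 3.4 and rank 8 is 3.5.
Interpolate: 3.4 + 0.2·(3.5 − 3.4) = 3.4 + 0.2·0.1 = 3.42.

3.42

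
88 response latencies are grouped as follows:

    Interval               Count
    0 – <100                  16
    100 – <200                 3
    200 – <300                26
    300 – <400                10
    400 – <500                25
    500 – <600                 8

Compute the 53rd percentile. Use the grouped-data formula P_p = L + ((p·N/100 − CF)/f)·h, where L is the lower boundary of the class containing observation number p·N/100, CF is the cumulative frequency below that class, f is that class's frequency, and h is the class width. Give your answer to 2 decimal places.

N = 88; target position k = 53/100 · 88 = 46.64.
Cumulative frequencies: 16, 19, 45, 55, 80, 88.
Observation 46.64 falls in the class 300 – <400.
L = 300, CF = 45, f = 10, h = 100.
P53 = 300 + ((46.64 − 45)/10)·100 = 300 + 16.4 = 316.4.

316.40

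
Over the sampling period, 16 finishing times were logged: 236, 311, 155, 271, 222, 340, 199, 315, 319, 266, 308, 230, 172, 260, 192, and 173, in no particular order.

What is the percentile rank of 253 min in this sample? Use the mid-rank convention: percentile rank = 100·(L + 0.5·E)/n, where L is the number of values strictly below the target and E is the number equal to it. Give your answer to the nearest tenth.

50.0

Sorted: 155, 172, 173, 192, 199, 222, 230, 236, 260, 266, 271, 308, 311, 315, 319, 340.
Count below 253: L = 8; count equal: E = 0; n = 16.
Percentile rank = 100·(8 + 0.5·0)/16 = 100·8/16 = 50.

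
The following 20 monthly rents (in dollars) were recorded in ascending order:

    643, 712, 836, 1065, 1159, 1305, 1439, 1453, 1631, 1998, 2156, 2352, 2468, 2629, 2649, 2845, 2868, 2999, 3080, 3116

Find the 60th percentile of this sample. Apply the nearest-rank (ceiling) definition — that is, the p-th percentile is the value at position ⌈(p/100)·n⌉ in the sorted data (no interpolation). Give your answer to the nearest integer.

n = 20.
Position = ⌈60/100 · 20⌉ = ⌈12⌉ = 12.
The value at rank 12 is 2352.

2352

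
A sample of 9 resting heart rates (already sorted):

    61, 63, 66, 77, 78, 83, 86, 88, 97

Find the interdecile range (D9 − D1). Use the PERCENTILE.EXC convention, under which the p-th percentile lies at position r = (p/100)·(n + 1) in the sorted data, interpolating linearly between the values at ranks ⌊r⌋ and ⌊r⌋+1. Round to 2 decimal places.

36.00

n = 9.
P10: r = 1 (integer) → 61.
P90: r = 9 (integer) → 97.
Difference: 97 − 61 = 36.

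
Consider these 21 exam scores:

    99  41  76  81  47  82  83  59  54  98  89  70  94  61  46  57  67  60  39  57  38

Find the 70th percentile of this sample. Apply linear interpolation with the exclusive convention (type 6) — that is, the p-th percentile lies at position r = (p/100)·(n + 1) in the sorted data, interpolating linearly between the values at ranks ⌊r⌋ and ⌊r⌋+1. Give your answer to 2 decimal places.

81.40

Sorted: 38, 39, 41, 46, 47, 54, 57, 57, 59, 60, 61, 67, 70, 76, 81, 82, 83, 89, 94, 98, 99.
n = 21.
r = (70/100)·(21 + 1) = 15.4.
Rank 15 is 81 and rank 16 is 82.
Interpolate: 81 + 0.4·(82 − 81) = 81 + 0.4·1 = 81.4.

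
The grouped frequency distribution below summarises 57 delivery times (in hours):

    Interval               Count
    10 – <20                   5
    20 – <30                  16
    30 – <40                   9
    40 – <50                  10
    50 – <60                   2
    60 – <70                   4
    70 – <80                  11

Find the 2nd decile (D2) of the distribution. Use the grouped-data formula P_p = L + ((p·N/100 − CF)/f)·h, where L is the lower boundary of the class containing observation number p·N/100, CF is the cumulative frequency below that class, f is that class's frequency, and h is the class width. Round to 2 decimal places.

24.00

N = 57; target position k = 20/100 · 57 = 11.4.
Cumulative frequencies: 5, 21, 30, 40, 42, 46, 57.
Observation 11.4 falls in the class 20 – <30.
L = 20, CF = 5, f = 16, h = 10.
P20 = 20 + ((11.4 − 5)/16)·10 = 20 + 4 = 24.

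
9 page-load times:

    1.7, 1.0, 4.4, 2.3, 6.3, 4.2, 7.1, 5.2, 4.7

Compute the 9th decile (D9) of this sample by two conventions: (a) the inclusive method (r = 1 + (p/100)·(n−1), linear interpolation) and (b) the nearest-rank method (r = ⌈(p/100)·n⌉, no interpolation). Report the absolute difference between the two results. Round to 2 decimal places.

0.64

Sorted: 1.0, 1.7, 2.3, 4.2, 4.4, 4.7, 5.2, 6.3, 7.1.
n = 9.
(a) r = 8.2; between ranks 8 (6.3) and 9 (7.1): 6.46.
(b) the nearest-rank method: rank 9 → 7.1.
|6.46 − 7.1| = 0.64.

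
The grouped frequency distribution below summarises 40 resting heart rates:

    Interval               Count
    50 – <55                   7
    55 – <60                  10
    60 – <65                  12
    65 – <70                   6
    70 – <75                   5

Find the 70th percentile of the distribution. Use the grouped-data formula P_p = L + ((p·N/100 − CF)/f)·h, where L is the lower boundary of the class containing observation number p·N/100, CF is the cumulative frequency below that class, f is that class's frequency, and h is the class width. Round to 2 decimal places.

N = 40; target position k = 70/100 · 40 = 28.
Cumulative frequencies: 7, 17, 29, 35, 40.
Observation 28 falls in the class 60 – <65.
L = 60, CF = 17, f = 12, h = 5.
P70 = 60 + ((28 − 17)/12)·5 = 60 + 4.58333 = 64.5833.

64.58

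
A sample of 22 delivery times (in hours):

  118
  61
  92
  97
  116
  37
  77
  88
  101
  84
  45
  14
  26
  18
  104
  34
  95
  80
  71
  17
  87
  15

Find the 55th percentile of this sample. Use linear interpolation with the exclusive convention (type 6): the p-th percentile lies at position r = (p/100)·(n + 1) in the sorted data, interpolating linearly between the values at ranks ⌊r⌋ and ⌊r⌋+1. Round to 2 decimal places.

82.60

Sorted: 14, 15, 17, 18, 26, 34, 37, 45, 61, 71, 77, 80, 84, 87, 88, 92, 95, 97, 101, 104, 116, 118.
n = 22.
r = (55/100)·(22 + 1) = 12.65.
Rank 12 is 80 and rank 13 is 84.
Interpolate: 80 + 0.65·(84 − 80) = 80 + 0.65·4 = 82.6.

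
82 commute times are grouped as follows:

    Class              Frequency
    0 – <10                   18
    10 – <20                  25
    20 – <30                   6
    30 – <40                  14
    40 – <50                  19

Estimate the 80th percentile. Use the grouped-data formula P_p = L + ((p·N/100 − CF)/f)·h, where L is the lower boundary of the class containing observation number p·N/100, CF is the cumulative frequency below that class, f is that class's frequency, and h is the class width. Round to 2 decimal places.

41.37

N = 82; target position k = 80/100 · 82 = 65.6.
Cumulative frequencies: 18, 43, 49, 63, 82.
Observation 65.6 falls in the class 40 – <50.
L = 40, CF = 63, f = 19, h = 10.
P80 = 40 + ((65.6 − 63)/19)·10 = 40 + 1.36842 = 41.3684.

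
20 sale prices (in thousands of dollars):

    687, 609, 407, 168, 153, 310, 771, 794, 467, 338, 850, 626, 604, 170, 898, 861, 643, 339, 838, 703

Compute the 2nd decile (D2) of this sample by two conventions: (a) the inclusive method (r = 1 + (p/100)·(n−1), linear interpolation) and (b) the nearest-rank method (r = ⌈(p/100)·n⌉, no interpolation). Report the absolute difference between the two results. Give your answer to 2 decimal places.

Sorted: 153, 168, 170, 310, 338, 339, 407, 467, 604, 609, 626, 643, 687, 703, 771, 794, 838, 850, 861, 898.
n = 20.
(a) r = 4.8; between ranks 4 (310) and 5 (338): 332.4.
(b) the nearest-rank method: rank 4 → 310.
|332.4 − 310| = 22.4.

22.40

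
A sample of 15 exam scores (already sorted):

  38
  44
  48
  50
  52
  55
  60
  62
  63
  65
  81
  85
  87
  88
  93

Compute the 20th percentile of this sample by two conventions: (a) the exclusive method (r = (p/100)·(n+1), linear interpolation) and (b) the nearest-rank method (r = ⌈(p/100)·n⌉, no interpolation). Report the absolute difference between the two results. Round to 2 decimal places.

0.40

n = 15.
(a) r = 3.2; between ranks 3 (48) and 4 (50): 48.4.
(b) the nearest-rank method: rank 3 → 48.
|48.4 − 48| = 0.4.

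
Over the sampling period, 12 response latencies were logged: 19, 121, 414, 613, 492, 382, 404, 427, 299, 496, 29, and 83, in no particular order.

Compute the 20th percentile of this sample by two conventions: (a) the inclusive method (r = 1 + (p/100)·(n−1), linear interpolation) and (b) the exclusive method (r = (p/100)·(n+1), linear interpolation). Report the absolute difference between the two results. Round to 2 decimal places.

29.20

Sorted: 19, 29, 83, 121, 299, 382, 404, 414, 427, 492, 496, 613.
n = 12.
(a) r = 3.2; between ranks 3 (83) and 4 (121): 90.6.
(b) r = 2.6; between ranks 2 (29) and 3 (83): 61.4.
|90.6 − 61.4| = 29.2.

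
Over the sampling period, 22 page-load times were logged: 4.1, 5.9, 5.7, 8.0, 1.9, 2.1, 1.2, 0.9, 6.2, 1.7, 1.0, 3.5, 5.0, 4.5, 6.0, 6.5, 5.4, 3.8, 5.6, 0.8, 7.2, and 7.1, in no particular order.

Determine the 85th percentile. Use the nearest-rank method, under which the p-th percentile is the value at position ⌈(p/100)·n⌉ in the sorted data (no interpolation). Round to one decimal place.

Sorted: 0.8, 0.9, 1.0, 1.2, 1.7, 1.9, 2.1, 3.5, 3.8, 4.1, 4.5, 5.0, 5.4, 5.6, 5.7, 5.9, 6.0, 6.2, 6.5, 7.1, 7.2, 8.0.
n = 22.
Position = ⌈85/100 · 22⌉ = ⌈18.7⌉ = 19.
The value at rank 19 is 6.5.

6.5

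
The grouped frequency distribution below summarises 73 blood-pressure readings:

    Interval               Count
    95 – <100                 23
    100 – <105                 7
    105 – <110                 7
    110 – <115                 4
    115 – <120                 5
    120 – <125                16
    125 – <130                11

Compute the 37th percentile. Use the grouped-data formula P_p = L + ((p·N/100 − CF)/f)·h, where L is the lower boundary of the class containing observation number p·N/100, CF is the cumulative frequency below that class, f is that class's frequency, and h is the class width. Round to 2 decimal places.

102.86

N = 73; target position k = 37/100 · 73 = 27.01.
Cumulative frequencies: 23, 30, 37, 41, 46, 62, 73.
Observation 27.01 falls in the class 100 – <105.
L = 100, CF = 23, f = 7, h = 5.
P37 = 100 + ((27.01 − 23)/7)·5 = 100 + 2.86429 = 102.864.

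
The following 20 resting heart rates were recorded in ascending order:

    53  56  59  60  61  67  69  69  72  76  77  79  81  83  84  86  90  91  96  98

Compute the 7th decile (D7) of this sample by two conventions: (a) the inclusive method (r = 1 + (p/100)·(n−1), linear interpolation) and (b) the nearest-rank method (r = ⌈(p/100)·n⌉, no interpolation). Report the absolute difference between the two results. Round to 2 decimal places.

0.30

n = 20.
(a) r = 14.3; between ranks 14 (83) and 15 (84): 83.3.
(b) the nearest-rank method: rank 14 → 83.
|83.3 − 83| = 0.3.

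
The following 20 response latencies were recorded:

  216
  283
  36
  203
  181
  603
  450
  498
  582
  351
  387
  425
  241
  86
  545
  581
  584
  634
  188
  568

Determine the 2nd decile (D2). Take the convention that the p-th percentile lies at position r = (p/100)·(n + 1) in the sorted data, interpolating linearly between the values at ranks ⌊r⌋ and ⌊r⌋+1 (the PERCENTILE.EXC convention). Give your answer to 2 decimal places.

Sorted: 36, 86, 181, 188, 203, 216, 241, 283, 351, 387, 425, 450, 498, 545, 568, 581, 582, 584, 603, 634.
n = 20.
r = (20/100)·(20 + 1) = 4.2.
Rank 4 is 188 and rank 5 is 203.
Interpolate: 188 + 0.2·(203 − 188) = 188 + 0.2·15 = 191.

191.00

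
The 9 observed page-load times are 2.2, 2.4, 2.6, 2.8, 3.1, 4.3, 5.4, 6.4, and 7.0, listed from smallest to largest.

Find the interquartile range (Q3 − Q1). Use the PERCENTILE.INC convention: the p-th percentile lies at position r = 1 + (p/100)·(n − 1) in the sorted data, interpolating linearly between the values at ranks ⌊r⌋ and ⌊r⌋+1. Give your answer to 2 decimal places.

n = 9.
P25: r = 3 (integer) → 2.6.
P75: r = 7 (integer) → 5.4.
Difference: 5.4 − 2.6 = 2.8.

2.80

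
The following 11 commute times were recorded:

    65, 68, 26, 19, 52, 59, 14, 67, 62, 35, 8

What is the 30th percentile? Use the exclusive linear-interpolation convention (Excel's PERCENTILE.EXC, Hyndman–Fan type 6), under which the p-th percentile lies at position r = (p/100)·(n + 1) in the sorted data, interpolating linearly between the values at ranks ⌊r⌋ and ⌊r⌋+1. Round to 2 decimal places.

23.20

Sorted: 8, 14, 19, 26, 35, 52, 59, 62, 65, 67, 68.
n = 11.
r = (30/100)·(11 + 1) = 3.6.
Rank 3 is 19 and rank 4 is 26.
Interpolate: 19 + 0.6·(26 − 19) = 19 + 0.6·7 = 23.2.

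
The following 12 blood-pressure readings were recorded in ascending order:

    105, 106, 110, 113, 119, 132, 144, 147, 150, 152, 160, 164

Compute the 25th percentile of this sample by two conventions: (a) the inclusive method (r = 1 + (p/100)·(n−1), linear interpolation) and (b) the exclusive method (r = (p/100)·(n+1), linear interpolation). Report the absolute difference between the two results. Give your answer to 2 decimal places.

n = 12.
(a) r = 3.75; between ranks 3 (110) and 4 (113): 112.25.
(b) r = 3.25; between ranks 3 (110) and 4 (113): 110.75.
|112.25 − 110.75| = 1.5.

1.50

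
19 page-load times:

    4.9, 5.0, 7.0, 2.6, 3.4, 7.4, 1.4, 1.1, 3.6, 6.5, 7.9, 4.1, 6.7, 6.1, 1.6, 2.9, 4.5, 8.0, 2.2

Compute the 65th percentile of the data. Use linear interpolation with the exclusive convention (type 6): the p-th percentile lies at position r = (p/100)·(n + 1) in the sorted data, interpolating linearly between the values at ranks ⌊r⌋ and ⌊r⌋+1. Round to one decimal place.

Sorted: 1.1, 1.4, 1.6, 2.2, 2.6, 2.9, 3.4, 3.6, 4.1, 4.5, 4.9, 5.0, 6.1, 6.5, 6.7, 7.0, 7.4, 7.9, 8.0.
n = 19.
r = (65/100)·(19 + 1) = 13.
r is an integer, so P65 is the value at rank 13: 6.1.

6.1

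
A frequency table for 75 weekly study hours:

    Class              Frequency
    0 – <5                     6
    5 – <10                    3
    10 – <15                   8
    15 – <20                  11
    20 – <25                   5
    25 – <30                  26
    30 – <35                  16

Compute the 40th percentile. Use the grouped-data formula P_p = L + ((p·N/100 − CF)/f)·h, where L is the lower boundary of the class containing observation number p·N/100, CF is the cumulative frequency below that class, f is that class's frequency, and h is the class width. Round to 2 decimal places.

N = 75; target position k = 40/100 · 75 = 30.
Cumulative frequencies: 6, 9, 17, 28, 33, 59, 75.
Observation 30 falls in the class 20 – <25.
L = 20, CF = 28, f = 5, h = 5.
P40 = 20 + ((30 − 28)/5)·5 = 20 + 2 = 22.

22.00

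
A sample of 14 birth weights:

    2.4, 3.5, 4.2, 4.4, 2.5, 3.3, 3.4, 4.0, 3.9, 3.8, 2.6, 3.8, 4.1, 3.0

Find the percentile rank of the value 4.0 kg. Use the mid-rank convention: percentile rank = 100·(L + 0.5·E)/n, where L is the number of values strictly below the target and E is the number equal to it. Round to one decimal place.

75.0

Sorted: 2.4, 2.5, 2.6, 3.0, 3.3, 3.4, 3.5, 3.8, 3.8, 3.9, 4.0, 4.1, 4.2, 4.4.
Count below 4.0: L = 10; count equal: E = 1; n = 14.
Percentile rank = 100·(10 + 0.5·1)/14 = 100·10.5/14 = 75.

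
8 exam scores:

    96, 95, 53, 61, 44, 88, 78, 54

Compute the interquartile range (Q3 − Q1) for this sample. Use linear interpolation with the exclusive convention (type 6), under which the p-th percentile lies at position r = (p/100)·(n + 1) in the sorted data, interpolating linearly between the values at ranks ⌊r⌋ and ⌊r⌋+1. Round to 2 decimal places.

40.00

Sorted: 44, 53, 54, 61, 78, 88, 95, 96.
n = 8.
P25: r = 2.25; ranks 2–3 are 53, 54; interpolating gives 53.25.
P75: r = 6.75; ranks 6–7 are 88, 95; interpolating gives 93.25.
Difference: 93.25 − 53.25 = 40.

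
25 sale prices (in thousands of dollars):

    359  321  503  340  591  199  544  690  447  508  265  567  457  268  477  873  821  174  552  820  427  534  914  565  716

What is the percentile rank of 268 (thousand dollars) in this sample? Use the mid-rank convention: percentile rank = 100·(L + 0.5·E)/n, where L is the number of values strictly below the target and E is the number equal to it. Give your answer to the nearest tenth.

Sorted: 174, 199, 265, 268, 321, 340, 359, 427, 447, 457, 477, 503, 508, 534, 544, 552, 565, 567, 591, 690, 716, 820, 821, 873, 914.
Count below 268: L = 3; count equal: E = 1; n = 25.
Percentile rank = 100·(3 + 0.5·1)/25 = 100·3.5/25 = 14.

14.0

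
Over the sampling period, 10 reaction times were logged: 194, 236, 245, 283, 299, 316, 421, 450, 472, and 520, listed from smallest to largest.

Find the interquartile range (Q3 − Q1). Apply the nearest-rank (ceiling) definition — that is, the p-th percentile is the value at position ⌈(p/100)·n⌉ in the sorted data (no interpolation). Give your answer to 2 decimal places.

n = 10.
P25: rank ⌈25/100·10⌉ = 3 → 245.
P75: rank ⌈75/100·10⌉ = 8 → 450.
Difference: 450 − 245 = 205.

205.00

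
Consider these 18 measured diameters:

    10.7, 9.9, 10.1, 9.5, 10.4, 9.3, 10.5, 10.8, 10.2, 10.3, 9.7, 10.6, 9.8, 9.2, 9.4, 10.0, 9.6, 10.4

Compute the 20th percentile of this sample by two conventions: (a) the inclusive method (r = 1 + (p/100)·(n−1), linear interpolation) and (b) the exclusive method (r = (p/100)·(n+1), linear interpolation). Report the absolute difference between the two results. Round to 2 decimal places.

0.06

Sorted: 9.2, 9.3, 9.4, 9.5, 9.6, 9.7, 9.8, 9.9, 10.0, 10.1, 10.2, 10.3, 10.4, 10.4, 10.5, 10.6, 10.7, 10.8.
n = 18.
(a) r = 4.4; between ranks 4 (9.5) and 5 (9.6): 9.54.
(b) r = 3.8; between ranks 3 (9.4) and 4 (9.5): 9.48.
|9.54 − 9.48| = 0.06.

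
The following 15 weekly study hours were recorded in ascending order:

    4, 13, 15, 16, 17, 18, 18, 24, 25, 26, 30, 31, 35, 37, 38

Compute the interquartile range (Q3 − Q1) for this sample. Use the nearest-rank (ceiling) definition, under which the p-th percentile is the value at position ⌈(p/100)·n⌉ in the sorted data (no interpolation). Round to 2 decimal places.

15.00

n = 15.
P25: rank ⌈25/100·15⌉ = 4 → 16.
P75: rank ⌈75/100·15⌉ = 12 → 31.
Difference: 31 − 16 = 15.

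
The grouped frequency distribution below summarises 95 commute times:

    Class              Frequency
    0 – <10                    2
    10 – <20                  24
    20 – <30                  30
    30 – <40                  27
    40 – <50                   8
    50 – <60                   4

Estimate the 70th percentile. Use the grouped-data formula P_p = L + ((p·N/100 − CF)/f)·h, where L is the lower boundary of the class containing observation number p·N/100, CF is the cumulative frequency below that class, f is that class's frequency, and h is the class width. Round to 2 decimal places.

N = 95; target position k = 70/100 · 95 = 66.5.
Cumulative frequencies: 2, 26, 56, 83, 91, 95.
Observation 66.5 falls in the class 30 – <40.
L = 30, CF = 56, f = 27, h = 10.
P70 = 30 + ((66.5 − 56)/27)·10 = 30 + 3.88889 = 33.8889.

33.89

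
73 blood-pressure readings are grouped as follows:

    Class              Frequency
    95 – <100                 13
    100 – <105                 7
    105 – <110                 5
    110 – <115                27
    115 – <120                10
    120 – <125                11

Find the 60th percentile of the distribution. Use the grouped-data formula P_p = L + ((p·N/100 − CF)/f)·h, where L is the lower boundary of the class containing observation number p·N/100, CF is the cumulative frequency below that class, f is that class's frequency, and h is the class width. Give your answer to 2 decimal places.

N = 73; target position k = 60/100 · 73 = 43.8.
Cumulative frequencies: 13, 20, 25, 52, 62, 73.
Observation 43.8 falls in the class 110 – <115.
L = 110, CF = 25, f = 27, h = 5.
P60 = 110 + ((43.8 − 25)/27)·5 = 110 + 3.48148 = 113.481.

113.48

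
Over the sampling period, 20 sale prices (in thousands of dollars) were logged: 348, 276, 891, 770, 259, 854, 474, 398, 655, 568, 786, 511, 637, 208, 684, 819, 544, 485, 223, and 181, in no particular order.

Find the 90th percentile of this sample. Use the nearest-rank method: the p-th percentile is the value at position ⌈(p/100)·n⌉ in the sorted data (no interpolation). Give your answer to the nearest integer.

Sorted: 181, 208, 223, 259, 276, 348, 398, 474, 485, 511, 544, 568, 637, 655, 684, 770, 786, 819, 854, 891.
n = 20.
Position = ⌈90/100 · 20⌉ = ⌈18⌉ = 18.
The value at rank 18 is 819.

819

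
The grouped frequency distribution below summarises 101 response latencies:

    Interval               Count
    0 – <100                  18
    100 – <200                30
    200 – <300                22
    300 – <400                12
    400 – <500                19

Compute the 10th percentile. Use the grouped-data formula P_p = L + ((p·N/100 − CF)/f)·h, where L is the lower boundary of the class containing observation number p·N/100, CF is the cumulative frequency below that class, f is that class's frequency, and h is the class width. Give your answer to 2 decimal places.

N = 101; target position k = 10/100 · 101 = 10.1.
Cumulative frequencies: 18, 48, 70, 82, 101.
Observation 10.1 falls in the class 0 – <100.
L = 0, CF = 0, f = 18, h = 100.
P10 = 0 + ((10.1 − 0)/18)·100 = 0 + 56.1111 = 56.1111.

56.11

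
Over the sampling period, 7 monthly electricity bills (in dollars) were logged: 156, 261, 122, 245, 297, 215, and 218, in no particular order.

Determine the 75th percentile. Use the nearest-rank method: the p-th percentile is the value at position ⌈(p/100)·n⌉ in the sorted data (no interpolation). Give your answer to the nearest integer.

261

Sorted: 122, 156, 215, 218, 245, 261, 297.
n = 7.
Position = ⌈75/100 · 7⌉ = ⌈5.25⌉ = 6.
The value at rank 6 is 261.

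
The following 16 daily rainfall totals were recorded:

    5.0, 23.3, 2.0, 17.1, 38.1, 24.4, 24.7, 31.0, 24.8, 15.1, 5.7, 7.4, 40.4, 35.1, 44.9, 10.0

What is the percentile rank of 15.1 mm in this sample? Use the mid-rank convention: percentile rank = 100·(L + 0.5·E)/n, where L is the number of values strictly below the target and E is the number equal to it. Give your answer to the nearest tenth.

34.4

Sorted: 2.0, 5.0, 5.7, 7.4, 10.0, 15.1, 17.1, 23.3, 24.4, 24.7, 24.8, 31.0, 35.1, 38.1, 40.4, 44.9.
Count below 15.1: L = 5; count equal: E = 1; n = 16.
Percentile rank = 100·(5 + 0.5·1)/16 = 100·5.5/16 = 34.38.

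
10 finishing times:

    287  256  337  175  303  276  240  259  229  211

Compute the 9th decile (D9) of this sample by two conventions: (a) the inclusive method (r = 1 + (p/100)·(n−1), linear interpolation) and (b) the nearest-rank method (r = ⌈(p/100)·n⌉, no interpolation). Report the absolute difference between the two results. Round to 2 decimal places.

3.40

Sorted: 175, 211, 229, 240, 256, 259, 276, 287, 303, 337.
n = 10.
(a) r = 9.1; between ranks 9 (303) and 10 (337): 306.4.
(b) the nearest-rank method: rank 9 → 303.
|306.4 − 303| = 3.4.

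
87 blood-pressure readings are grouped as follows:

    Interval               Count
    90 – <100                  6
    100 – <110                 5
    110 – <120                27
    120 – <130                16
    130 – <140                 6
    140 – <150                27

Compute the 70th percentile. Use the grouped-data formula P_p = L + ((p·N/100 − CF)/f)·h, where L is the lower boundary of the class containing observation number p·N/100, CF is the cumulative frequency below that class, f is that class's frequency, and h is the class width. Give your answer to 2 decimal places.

N = 87; target position k = 70/100 · 87 = 60.9.
Cumulative frequencies: 6, 11, 38, 54, 60, 87.
Observation 60.9 falls in the class 140 – <150.
L = 140, CF = 60, f = 27, h = 10.
P70 = 140 + ((60.9 − 60)/27)·10 = 140 + 0.333333 = 140.333.

140.33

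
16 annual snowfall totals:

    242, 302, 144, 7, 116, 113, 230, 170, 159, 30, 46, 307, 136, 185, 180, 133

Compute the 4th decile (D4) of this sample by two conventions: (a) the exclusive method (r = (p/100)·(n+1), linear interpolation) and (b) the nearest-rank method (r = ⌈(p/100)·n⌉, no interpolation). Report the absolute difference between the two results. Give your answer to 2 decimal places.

0.60

Sorted: 7, 30, 46, 113, 116, 133, 136, 144, 159, 170, 180, 185, 230, 242, 302, 307.
n = 16.
(a) r = 6.8; between ranks 6 (133) and 7 (136): 135.4.
(b) the nearest-rank method: rank 7 → 136.
|135.4 − 136| = 0.6.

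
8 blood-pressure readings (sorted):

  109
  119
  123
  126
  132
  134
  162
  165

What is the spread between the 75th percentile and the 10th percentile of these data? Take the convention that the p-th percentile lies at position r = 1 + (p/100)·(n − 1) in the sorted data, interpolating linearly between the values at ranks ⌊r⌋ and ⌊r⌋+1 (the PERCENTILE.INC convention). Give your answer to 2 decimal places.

25.00

n = 8.
P10: r = 1.7; ranks 1–2 are 109, 119; interpolating gives 116.
P75: r = 6.25; ranks 6–7 are 134, 162; interpolating gives 141.
Difference: 141 − 116 = 25.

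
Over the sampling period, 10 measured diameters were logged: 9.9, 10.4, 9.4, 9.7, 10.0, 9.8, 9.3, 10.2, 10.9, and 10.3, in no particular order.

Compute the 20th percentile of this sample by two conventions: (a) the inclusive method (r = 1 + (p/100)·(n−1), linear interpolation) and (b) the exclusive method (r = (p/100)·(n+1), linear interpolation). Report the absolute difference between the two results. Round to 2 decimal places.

0.18

Sorted: 9.3, 9.4, 9.7, 9.8, 9.9, 10.0, 10.2, 10.3, 10.4, 10.9.
n = 10.
(a) r = 2.8; between ranks 2 (9.4) and 3 (9.7): 9.64.
(b) r = 2.2; between ranks 2 (9.4) and 3 (9.7): 9.46.
|9.64 − 9.46| = 0.18.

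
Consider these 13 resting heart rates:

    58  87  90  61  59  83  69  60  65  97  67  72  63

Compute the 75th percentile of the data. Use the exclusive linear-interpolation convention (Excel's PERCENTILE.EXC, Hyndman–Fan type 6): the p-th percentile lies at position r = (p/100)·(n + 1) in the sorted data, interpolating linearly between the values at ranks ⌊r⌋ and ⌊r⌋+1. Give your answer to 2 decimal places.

Sorted: 58, 59, 60, 61, 63, 65, 67, 69, 72, 83, 87, 90, 97.
n = 13.
r = (75/100)·(13 + 1) = 10.5.
Rank 10 is 83 and rank 11 is 87.
Interpolate: 83 + 0.5·(87 − 83) = 83 + 0.5·4 = 85.

85.00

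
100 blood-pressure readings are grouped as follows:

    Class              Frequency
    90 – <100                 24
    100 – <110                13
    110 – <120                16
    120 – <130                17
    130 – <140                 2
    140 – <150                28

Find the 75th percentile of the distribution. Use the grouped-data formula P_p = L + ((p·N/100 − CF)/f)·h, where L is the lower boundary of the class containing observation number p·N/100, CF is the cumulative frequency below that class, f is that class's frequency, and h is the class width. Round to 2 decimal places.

N = 100; target position k = 75/100 · 100 = 75.
Cumulative frequencies: 24, 37, 53, 70, 72, 100.
Observation 75 falls in the class 140 – <150.
L = 140, CF = 72, f = 28, h = 10.
P75 = 140 + ((75 − 72)/28)·10 = 140 + 1.07143 = 141.071.

141.07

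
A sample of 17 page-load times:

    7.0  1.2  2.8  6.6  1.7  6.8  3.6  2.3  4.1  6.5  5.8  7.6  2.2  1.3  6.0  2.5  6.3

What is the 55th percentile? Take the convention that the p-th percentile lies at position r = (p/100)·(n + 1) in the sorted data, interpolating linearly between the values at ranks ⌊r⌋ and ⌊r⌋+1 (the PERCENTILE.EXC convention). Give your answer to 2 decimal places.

Sorted: 1.2, 1.3, 1.7, 2.2, 2.3, 2.5, 2.8, 3.6, 4.1, 5.8, 6.0, 6.3, 6.5, 6.6, 6.8, 7.0, 7.6.
n = 17.
r = (55/100)·(17 + 1) = 9.9.
Rank 9 is 4.1 and rank 10 is 5.8.
Interpolate: 4.1 + 0.9·(5.8 − 4.1) = 4.1 + 0.9·1.7 = 5.63.

5.63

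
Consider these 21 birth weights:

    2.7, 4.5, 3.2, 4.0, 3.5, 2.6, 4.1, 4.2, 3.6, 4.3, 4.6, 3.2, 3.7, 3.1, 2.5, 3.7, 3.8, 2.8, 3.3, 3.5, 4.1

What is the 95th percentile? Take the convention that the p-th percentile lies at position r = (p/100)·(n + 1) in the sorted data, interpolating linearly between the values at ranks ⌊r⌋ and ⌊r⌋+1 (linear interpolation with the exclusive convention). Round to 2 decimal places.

Sorted: 2.5, 2.6, 2.7, 2.8, 3.1, 3.2, 3.2, 3.3, 3.5, 3.5, 3.6, 3.7, 3.7, 3.8, 4.0, 4.1, 4.1, 4.2, 4.3, 4.5, 4.6.
n = 21.
r = (95/100)·(21 + 1) = 20.9.
Rank 20 is 4.5 and rank 21 is 4.6.
Interpolate: 4.5 + 0.9·(4.6 − 4.5) = 4.5 + 0.9·0.1 = 4.59.

4.59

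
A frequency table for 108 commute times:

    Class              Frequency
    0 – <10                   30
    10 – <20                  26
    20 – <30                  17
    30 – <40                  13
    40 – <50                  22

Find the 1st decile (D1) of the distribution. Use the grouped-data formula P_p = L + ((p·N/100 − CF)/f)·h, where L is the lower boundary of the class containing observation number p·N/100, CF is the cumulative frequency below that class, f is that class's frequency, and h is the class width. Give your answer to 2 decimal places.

3.60

N = 108; target position k = 10/100 · 108 = 10.8.
Cumulative frequencies: 30, 56, 73, 86, 108.
Observation 10.8 falls in the class 0 – <10.
L = 0, CF = 0, f = 30, h = 10.
P10 = 0 + ((10.8 − 0)/30)·10 = 0 + 3.6 = 3.6.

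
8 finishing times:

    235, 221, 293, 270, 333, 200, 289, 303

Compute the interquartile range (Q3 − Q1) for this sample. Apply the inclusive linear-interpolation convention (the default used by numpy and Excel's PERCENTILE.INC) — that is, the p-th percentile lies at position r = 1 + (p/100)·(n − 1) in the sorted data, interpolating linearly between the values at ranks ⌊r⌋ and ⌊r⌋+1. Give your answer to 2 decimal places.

64.00

Sorted: 200, 221, 235, 270, 289, 293, 303, 333.
n = 8.
P25: r = 2.75; ranks 2–3 are 221, 235; interpolating gives 231.5.
P75: r = 6.25; ranks 6–7 are 293, 303; interpolating gives 295.5.
Difference: 295.5 − 231.5 = 64.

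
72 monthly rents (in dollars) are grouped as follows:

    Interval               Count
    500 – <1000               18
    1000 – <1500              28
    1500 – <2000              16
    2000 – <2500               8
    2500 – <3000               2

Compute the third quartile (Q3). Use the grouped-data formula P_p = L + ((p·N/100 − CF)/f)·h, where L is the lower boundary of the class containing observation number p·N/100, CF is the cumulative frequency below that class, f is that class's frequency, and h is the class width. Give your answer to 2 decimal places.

N = 72; target position k = 75/100 · 72 = 54.
Cumulative frequencies: 18, 46, 62, 70, 72.
Observation 54 falls in the class 1500 – <2000.
L = 1500, CF = 46, f = 16, h = 500.
P75 = 1500 + ((54 − 46)/16)·500 = 1500 + 250 = 1750.

1750.00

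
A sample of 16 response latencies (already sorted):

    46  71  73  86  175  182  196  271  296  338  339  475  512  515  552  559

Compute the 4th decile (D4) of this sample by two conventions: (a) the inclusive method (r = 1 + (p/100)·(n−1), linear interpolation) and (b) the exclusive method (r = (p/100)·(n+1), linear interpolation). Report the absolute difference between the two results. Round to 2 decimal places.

n = 16.
(a) r = 7 → value at rank 7 = 196.
(b) r = 6.8; between ranks 6 (182) and 7 (196): 193.2.
|196 − 193.2| = 2.8.

2.80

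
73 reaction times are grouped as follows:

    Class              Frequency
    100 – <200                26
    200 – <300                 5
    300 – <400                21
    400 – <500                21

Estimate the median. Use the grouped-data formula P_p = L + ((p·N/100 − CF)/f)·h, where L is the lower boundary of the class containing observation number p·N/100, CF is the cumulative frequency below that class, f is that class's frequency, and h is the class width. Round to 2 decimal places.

N = 73; target position k = 50/100 · 73 = 36.5.
Cumulative frequencies: 26, 31, 52, 73.
Observation 36.5 falls in the class 300 – <400.
L = 300, CF = 31, f = 21, h = 100.
P50 = 300 + ((36.5 − 31)/21)·100 = 300 + 26.1905 = 326.19.

326.19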